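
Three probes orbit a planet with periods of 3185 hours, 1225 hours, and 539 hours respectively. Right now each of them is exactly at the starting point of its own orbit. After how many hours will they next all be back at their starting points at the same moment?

175175 hours

They coincide at every common multiple of the periods; the first is the LCM.
3185 = 5 × 7^2 × 13
1225 = 5^2 × 7^2
539 = 7^2 × 11
LCM(3185, 1225, 539) = 5^2 × 7^2 × 11 × 13 = 175175.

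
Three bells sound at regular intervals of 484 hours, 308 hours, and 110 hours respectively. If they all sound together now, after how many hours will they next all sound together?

16940 hours

They coincide at every common multiple of the periods; the first is the LCM.
484 = 2^2 × 11^2
308 = 2^2 × 7 × 11
110 = 2 × 5 × 11
LCM(484, 308, 110) = 2^2 × 5 × 7 × 11^2 = 16940.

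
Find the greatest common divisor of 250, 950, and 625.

25

250 = 2 × 5^3
950 = 2 × 5^2 × 19
625 = 5^4
gcd(250, 950, 625) = 5^2 = 25.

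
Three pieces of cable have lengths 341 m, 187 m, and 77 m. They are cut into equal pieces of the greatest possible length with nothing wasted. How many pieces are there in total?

55

Piece length = gcd(341, 187, 77).
341 = 11 × 31
187 = 11 × 17
77 = 7 × 11
gcd(341, 187, 77) = 11.
Total pieces = 341/11 + 187/11 + 77/11 = 31 + 17 + 7 = 55.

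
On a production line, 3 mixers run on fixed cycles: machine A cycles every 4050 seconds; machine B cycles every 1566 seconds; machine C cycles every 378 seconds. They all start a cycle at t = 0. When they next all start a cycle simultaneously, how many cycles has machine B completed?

The first common completion time is the LCM of the periods.
4050 = 2 × 3^4 × 5^2
1566 = 2 × 3^3 × 29
378 = 2 × 3^3 × 7
LCM(4050, 1566, 378) = 2 × 3^4 × 5^2 × 7 × 29 = 822150.
Cycles for period 1566: 822150 / 1566 = 525.

525 cycles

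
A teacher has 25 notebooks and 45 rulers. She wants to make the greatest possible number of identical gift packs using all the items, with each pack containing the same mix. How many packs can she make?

5 packs

The pack count must divide each quantity, so the greatest is gcd(25, 45).
25 = 5^2
45 = 3^2 × 5
gcd(25, 45) = 5.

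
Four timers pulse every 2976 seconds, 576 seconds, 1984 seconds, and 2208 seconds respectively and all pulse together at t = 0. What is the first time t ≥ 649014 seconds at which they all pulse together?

Joint pulses occur at multiples of LCM(2976, 576, 1984, 2208).
2976 = 2^5 × 3 × 31
576 = 2^6 × 3^2
1984 = 2^6 × 31
2208 = 2^5 × 3 × 23
LCM(2976, 576, 1984, 2208) = 2^6 × 3^2 × 23 × 31 = 410688.
Smallest multiple of 410688 that is ≥ 649014: ⌈649014/410688⌉ × 410688 = 2 × 410688 = 821376.

821376 seconds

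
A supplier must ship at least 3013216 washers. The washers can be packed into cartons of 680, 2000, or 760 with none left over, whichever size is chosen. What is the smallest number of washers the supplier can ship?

The number of washers must be a common multiple of 680, 2000, and 760, so a multiple of their LCM.
680 = 2^3 × 5 × 17
2000 = 2^4 × 5^3
760 = 2^3 × 5 × 19
LCM(680, 2000, 760) = 2^4 × 5^3 × 17 × 19 = 646000.
Smallest multiple of 646000 that is ≥ 3013216: ⌈3013216/646000⌉ × 646000 = 5 × 646000 = 3230000.

3230000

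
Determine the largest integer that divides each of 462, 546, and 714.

462 = 2 × 3 × 7 × 11
546 = 2 × 3 × 7 × 13
714 = 2 × 3 × 7 × 17
gcd(462, 546, 714) = 2 × 3 × 7 = 42.

42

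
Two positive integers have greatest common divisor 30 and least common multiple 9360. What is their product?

280800

For any two positive integers, gcd × lcm = product = 30 × 9360 = 280800.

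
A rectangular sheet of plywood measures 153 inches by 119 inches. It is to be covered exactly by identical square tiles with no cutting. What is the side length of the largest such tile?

The tile side must divide both 153 and 119, so the largest is their gcd.
153 = 3^2 × 17
119 = 7 × 17
gcd(153, 119) = 17.

17 inches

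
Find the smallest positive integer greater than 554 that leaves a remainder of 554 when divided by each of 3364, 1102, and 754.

N − 554 must be a common multiple of 3364, 1102, and 754.
3364 = 2^2 × 29^2
1102 = 2 × 19 × 29
754 = 2 × 13 × 29
LCM(3364, 1102, 754) = 2^2 × 13 × 19 × 29^2 = 830908.
Smallest N > 554 is LCM + 554 = 830908 + 554 = 831462.

831462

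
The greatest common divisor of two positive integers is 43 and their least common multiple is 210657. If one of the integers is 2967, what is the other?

3053

For two integers, gcd × lcm = product, so the other is (43 × 210657) / 2967 = 9058251 / 2967 = 3053.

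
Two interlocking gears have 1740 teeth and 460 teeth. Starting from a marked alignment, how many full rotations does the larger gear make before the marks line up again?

23 rotations

The first common completion time is the LCM of the periods.
1740 = 2^2 × 3 × 5 × 29
460 = 2^2 × 5 × 23
LCM(1740, 460) = 2^2 × 3 × 5 × 23 × 29 = 40020.
Rotations for period 1740: 40020 / 1740 = 23.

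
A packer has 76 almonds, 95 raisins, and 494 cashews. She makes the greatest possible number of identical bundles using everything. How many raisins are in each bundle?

5

Number of bundles = gcd(76, 95, 494).
76 = 2^2 × 19
95 = 5 × 19
494 = 2 × 13 × 19
gcd(76, 95, 494) = 19.
raisins per bundle = 95 / 19 = 5.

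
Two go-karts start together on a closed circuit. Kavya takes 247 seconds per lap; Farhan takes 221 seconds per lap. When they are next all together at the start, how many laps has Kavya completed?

17 laps

They are all back at their starting positions together after one LCM of the periods.
247 = 13 × 19
221 = 13 × 17
LCM(247, 221) = 13 × 17 × 19 = 4199.
Laps for period 247: 4199 / 247 = 17.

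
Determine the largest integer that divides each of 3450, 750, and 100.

3450 = 2 × 3 × 5^2 × 23
750 = 2 × 3 × 5^3
100 = 2^2 × 5^2
gcd(3450, 750, 100) = 2 × 5^2 = 50.

50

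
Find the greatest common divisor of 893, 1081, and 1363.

47

893 = 19 × 47
1081 = 23 × 47
1363 = 29 × 47
gcd(893, 1081, 1363) = 47.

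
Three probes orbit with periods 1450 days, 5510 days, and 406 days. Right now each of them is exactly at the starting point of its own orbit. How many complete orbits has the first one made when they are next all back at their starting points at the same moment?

133 orbits

They are all back at their starting positions together after one LCM of the periods.
1450 = 2 × 5^2 × 29
5510 = 2 × 5 × 19 × 29
406 = 2 × 7 × 29
LCM(1450, 5510, 406) = 2 × 5^2 × 7 × 19 × 29 = 192850.
Orbits for period 1450: 192850 / 1450 = 133.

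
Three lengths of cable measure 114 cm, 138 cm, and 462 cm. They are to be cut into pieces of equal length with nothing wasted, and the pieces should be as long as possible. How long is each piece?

Each piece length must divide every original length, so the longest possible is gcd(114, 138, 462).
114 = 2 × 3 × 19
138 = 2 × 3 × 23
462 = 2 × 3 × 7 × 11
gcd(114, 138, 462) = 2 × 3 = 6.

6 cm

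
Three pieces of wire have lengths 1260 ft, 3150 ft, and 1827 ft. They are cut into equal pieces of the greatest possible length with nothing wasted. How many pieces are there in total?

Piece length = gcd(1260, 3150, 1827).
1260 = 2^2 × 3^2 × 5 × 7
3150 = 2 × 3^2 × 5^2 × 7
1827 = 3^2 × 7 × 29
gcd(1260, 3150, 1827) = 3^2 × 7 = 63.
Total pieces = 1260/63 + 3150/63 + 1827/63 = 20 + 50 + 29 = 99.

99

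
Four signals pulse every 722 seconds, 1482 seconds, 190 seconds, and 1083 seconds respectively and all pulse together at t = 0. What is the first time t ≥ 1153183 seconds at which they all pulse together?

1267110 seconds

Joint pulses occur at multiples of LCM(722, 1482, 190, 1083).
722 = 2 × 19^2
1482 = 2 × 3 × 13 × 19
190 = 2 × 5 × 19
1083 = 3 × 19^2
LCM(722, 1482, 190, 1083) = 2 × 3 × 5 × 13 × 19^2 = 140790.
Smallest multiple of 140790 that is ≥ 1153183: ⌈1153183/140790⌉ × 140790 = 9 × 140790 = 1267110.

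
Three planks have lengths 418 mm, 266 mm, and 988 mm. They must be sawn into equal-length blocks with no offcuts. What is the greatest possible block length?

38 mm

This is the greatest common divisor of 418, 266, and 988.
418 = 2 × 11 × 19
266 = 2 × 7 × 19
988 = 2^2 × 13 × 19
gcd(418, 266, 988) = 2 × 19 = 38.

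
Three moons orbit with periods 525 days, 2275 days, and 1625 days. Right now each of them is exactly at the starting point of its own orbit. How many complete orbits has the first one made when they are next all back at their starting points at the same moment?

65 orbits

The first common completion time is the LCM of the periods.
525 = 3 × 5^2 × 7
2275 = 5^2 × 7 × 13
1625 = 5^3 × 13
LCM(525, 2275, 1625) = 3 × 5^3 × 7 × 13 = 34125.
Orbits for period 525: 34125 / 525 = 65.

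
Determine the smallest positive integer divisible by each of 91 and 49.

91 = 7 × 13
49 = 7^2
LCM(91, 49) = 7^2 × 13 = 637.

637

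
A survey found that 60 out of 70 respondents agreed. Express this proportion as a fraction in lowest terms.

6/7

60 = 2^2 × 3 × 5
70 = 2 × 5 × 7
gcd(60, 70) = 2 × 5 = 10.
Divide numerator and denominator by 10: 60/70 = 6/7.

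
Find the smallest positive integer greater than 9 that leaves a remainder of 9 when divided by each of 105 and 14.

219

N − 9 must be a common multiple of 105 and 14.
105 = 3 × 5 × 7
14 = 2 × 7
LCM(105, 14) = 2 × 3 × 5 × 7 = 210.
Smallest N > 9 is LCM + 9 = 210 + 9 = 219.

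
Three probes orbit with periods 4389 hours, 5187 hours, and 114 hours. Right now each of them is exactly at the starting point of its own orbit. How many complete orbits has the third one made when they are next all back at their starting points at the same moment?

1001 orbits

All finish a whole number of cycles simultaneously at t = LCM of the periods.
4389 = 3 × 7 × 11 × 19
5187 = 3 × 7 × 13 × 19
114 = 2 × 3 × 19
LCM(4389, 5187, 114) = 2 × 3 × 7 × 11 × 13 × 19 = 114114.
Orbits for period 114: 114114 / 114 = 1001.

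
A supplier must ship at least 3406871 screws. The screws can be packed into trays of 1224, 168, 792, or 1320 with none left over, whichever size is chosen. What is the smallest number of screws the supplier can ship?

The number of screws must be a common multiple of 1224, 168, 792, and 1320, so a multiple of their LCM.
1224 = 2^3 × 3^2 × 17
168 = 2^3 × 3 × 7
792 = 2^3 × 3^2 × 11
1320 = 2^3 × 3 × 5 × 11
LCM(1224, 168, 792, 1320) = 2^3 × 3^2 × 5 × 7 × 11 × 17 = 471240.
Smallest multiple of 471240 that is ≥ 3406871: ⌈3406871/471240⌉ × 471240 = 8 × 471240 = 3769920.

3769920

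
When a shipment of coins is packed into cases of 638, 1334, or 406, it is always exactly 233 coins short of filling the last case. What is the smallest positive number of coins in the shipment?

102485

Being 233 short of a full case of size k means N ≡ −233 (mod k), i.e. N + 233 is a multiple of each size.
638 = 2 × 11 × 29
1334 = 2 × 23 × 29
406 = 2 × 7 × 29
LCM(638, 1334, 406) = 2 × 7 × 11 × 23 × 29 = 102718.
Smallest positive N is 102718 − 233 = 102485.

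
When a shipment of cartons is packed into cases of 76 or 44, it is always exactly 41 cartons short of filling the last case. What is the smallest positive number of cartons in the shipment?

795

Being 41 short of a full case of size k means N ≡ −41 (mod k), i.e. N + 41 is a multiple of each size.
76 = 2^2 × 19
44 = 2^2 × 11
LCM(76, 44) = 2^2 × 11 × 19 = 836.
Smallest positive N is 836 − 41 = 795.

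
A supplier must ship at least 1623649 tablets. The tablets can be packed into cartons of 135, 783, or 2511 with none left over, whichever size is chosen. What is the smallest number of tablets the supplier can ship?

The number of tablets must be a common multiple of 135, 783, and 2511, so a multiple of their LCM.
135 = 3^3 × 5
783 = 3^3 × 29
2511 = 3^4 × 31
LCM(135, 783, 2511) = 3^4 × 5 × 29 × 31 = 364095.
Smallest multiple of 364095 that is ≥ 1623649: ⌈1623649/364095⌉ × 364095 = 5 × 364095 = 1820475.

1820475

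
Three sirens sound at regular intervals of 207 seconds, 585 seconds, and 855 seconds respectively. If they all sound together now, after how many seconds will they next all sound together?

255645 seconds

We need the least common multiple of the intervals.
207 = 3^2 × 23
585 = 3^2 × 5 × 13
855 = 3^2 × 5 × 19
LCM(207, 585, 855) = 3^2 × 5 × 13 × 19 × 23 = 255645.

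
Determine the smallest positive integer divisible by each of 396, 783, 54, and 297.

34452

396 = 2^2 × 3^2 × 11
783 = 3^3 × 29
54 = 2 × 3^3
297 = 3^3 × 11
LCM(396, 783, 54, 297) = 2^2 × 3^3 × 11 × 29 = 34452.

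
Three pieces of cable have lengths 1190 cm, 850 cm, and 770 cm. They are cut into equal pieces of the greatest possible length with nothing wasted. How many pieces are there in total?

Piece length = gcd(1190, 850, 770).
1190 = 2 × 5 × 7 × 17
850 = 2 × 5^2 × 17
770 = 2 × 5 × 7 × 11
gcd(1190, 850, 770) = 2 × 5 = 10.
Total pieces = 1190/10 + 850/10 + 770/10 = 119 + 85 + 77 = 281.

281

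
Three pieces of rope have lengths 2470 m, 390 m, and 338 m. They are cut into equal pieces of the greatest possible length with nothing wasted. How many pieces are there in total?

Piece length = gcd(2470, 390, 338).
2470 = 2 × 5 × 13 × 19
390 = 2 × 3 × 5 × 13
338 = 2 × 13^2
gcd(2470, 390, 338) = 2 × 13 = 26.
Total pieces = 2470/26 + 390/26 + 338/26 = 95 + 15 + 13 = 123.

123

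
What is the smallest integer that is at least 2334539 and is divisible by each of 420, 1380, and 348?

The integer must be a common multiple of 420, 1380, and 348, so a multiple of their LCM.
420 = 2^2 × 3 × 5 × 7
1380 = 2^2 × 3 × 5 × 23
348 = 2^2 × 3 × 29
LCM(420, 1380, 348) = 2^2 × 3 × 5 × 7 × 23 × 29 = 280140.
Smallest multiple of 280140 that is ≥ 2334539: ⌈2334539/280140⌉ × 280140 = 9 × 280140 = 2521260.

2521260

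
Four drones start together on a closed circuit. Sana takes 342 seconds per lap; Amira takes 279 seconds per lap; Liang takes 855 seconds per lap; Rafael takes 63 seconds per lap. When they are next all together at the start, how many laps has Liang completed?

The first common completion time is the LCM of the periods.
342 = 2 × 3^2 × 19
279 = 3^2 × 31
855 = 3^2 × 5 × 19
63 = 3^2 × 7
LCM(342, 279, 855, 63) = 2 × 3^2 × 5 × 7 × 19 × 31 = 371070.
Laps for period 855: 371070 / 855 = 434.

434 laps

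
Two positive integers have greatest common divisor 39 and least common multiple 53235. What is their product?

2076165

For any two positive integers, gcd × lcm = product = 39 × 53235 = 2076165.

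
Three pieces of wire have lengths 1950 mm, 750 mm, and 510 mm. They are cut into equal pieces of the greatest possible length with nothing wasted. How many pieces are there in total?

107

Piece length = gcd(1950, 750, 510).
1950 = 2 × 3 × 5^2 × 13
750 = 2 × 3 × 5^3
510 = 2 × 3 × 5 × 17
gcd(1950, 750, 510) = 2 × 3 × 5 = 30.
Total pieces = 1950/30 + 750/30 + 510/30 = 65 + 25 + 17 = 107.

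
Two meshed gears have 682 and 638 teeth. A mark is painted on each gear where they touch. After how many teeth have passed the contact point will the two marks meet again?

We need the least common multiple of the intervals.
682 = 2 × 11 × 31
638 = 2 × 11 × 29
LCM(682, 638) = 2 × 11 × 29 × 31 = 19778.

19778 teeth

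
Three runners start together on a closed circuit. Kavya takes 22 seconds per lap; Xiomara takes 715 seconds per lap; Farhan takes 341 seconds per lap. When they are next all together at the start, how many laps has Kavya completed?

2015 laps

They are all back at their starting positions together after one LCM of the periods.
22 = 2 × 11
715 = 5 × 11 × 13
341 = 11 × 31
LCM(22, 715, 341) = 2 × 5 × 11 × 13 × 31 = 44330.
Laps for period 22: 44330 / 22 = 2015.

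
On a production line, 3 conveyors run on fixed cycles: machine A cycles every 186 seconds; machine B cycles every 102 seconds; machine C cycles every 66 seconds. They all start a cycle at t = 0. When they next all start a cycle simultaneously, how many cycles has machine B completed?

The first common completion time is the LCM of the periods.
186 = 2 × 3 × 31
102 = 2 × 3 × 17
66 = 2 × 3 × 11
LCM(186, 102, 66) = 2 × 3 × 11 × 17 × 31 = 34782.
Cycles for period 102: 34782 / 102 = 341.

341 cycles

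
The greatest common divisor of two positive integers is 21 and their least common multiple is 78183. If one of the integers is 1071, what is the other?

1533

For two integers, gcd × lcm = product, so the other is (21 × 78183) / 1071 = 1641843 / 1071 = 1533.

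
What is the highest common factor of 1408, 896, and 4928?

1408 = 2^7 × 11
896 = 2^7 × 7
4928 = 2^6 × 7 × 11
gcd(1408, 896, 4928) = 2^6 = 64.

64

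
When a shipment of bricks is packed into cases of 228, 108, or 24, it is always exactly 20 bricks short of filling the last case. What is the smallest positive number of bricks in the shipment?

Being 20 short of a full case of size k means N ≡ −20 (mod k), i.e. N + 20 is a multiple of each size.
228 = 2^2 × 3 × 19
108 = 2^2 × 3^3
24 = 2^3 × 3
LCM(228, 108, 24) = 2^3 × 3^3 × 19 = 4104.
Smallest positive N is 4104 − 20 = 4084.

4084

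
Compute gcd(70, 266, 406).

70 = 2 × 5 × 7
266 = 2 × 7 × 19
406 = 2 × 7 × 29
gcd(70, 266, 406) = 2 × 7 = 14.

14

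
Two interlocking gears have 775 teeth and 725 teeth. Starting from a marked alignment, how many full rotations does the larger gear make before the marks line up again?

All finish a whole number of cycles simultaneously at t = LCM of the periods.
775 = 5^2 × 31
725 = 5^2 × 29
LCM(775, 725) = 5^2 × 29 × 31 = 22475.
Rotations for period 775: 22475 / 775 = 29.

29 rotations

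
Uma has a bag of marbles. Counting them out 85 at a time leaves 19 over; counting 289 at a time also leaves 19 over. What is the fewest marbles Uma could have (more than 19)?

N − 19 must be a common multiple of 85 and 289.
85 = 5 × 17
289 = 17^2
LCM(85, 289) = 5 × 17^2 = 1445.
Smallest N > 19 is LCM + 19 = 1445 + 19 = 1464.

1464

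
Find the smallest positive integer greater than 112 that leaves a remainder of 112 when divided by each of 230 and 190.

4482

N − 112 must be a common multiple of 230 and 190.
230 = 2 × 5 × 23
190 = 2 × 5 × 19
LCM(230, 190) = 2 × 5 × 19 × 23 = 4370.
Smallest N > 112 is LCM + 112 = 4370 + 112 = 4482.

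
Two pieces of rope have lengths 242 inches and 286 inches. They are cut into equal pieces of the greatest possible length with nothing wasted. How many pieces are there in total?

24

Piece length = gcd(242, 286).
242 = 2 × 11^2
286 = 2 × 11 × 13
gcd(242, 286) = 2 × 11 = 22.
Total pieces = 242/22 + 286/22 = 11 + 13 = 24.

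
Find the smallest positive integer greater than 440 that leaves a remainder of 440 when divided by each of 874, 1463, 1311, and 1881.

N − 440 must be a common multiple of 874, 1463, 1311, and 1881.
874 = 2 × 19 × 23
1463 = 7 × 11 × 19
1311 = 3 × 19 × 23
1881 = 3^2 × 11 × 19
LCM(874, 1463, 1311, 1881) = 2 × 3^2 × 7 × 11 × 19 × 23 = 605682.
Smallest N > 440 is LCM + 440 = 605682 + 440 = 606122.

606122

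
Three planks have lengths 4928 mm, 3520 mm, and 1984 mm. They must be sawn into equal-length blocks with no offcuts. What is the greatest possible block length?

64 mm

The block length must divide every plank, so the greatest is gcd(4928, 3520, 1984).
4928 = 2^6 × 7 × 11
3520 = 2^6 × 5 × 11
1984 = 2^6 × 31
gcd(4928, 3520, 1984) = 2^6 = 64.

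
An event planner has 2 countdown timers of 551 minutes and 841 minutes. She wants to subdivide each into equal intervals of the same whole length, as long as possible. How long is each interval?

29 minutes

The interval must divide each timer length; the longest such is the gcd.
551 = 19 × 29
841 = 29^2
gcd(551, 841) = 29.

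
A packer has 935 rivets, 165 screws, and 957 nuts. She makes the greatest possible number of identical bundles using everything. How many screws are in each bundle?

Number of bundles = gcd(935, 165, 957).
935 = 5 × 11 × 17
165 = 3 × 5 × 11
957 = 3 × 11 × 29
gcd(935, 165, 957) = 11.
screws per bundle = 165 / 11 = 15.

15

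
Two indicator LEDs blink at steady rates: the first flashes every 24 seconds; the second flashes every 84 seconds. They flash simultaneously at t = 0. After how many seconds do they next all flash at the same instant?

168 seconds

The first simultaneous occurrence is after LCM of the individual periods.
24 = 2^3 × 3
84 = 2^2 × 3 × 7
LCM(24, 84) = 2^3 × 3 × 7 = 168.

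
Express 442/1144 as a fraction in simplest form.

17/44

442 = 2 × 13 × 17
1144 = 2^3 × 11 × 13
gcd(442, 1144) = 2 × 13 = 26.
Divide numerator and denominator by 26: 442/1144 = 17/44.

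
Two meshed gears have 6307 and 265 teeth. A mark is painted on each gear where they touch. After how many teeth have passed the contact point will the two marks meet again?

The first simultaneous occurrence is after LCM of the individual periods.
6307 = 7 × 17 × 53
265 = 5 × 53
LCM(6307, 265) = 5 × 7 × 17 × 53 = 31535.

31535 teeth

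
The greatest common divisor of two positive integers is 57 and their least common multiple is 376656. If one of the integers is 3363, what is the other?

For two integers, gcd × lcm = product, so the other is (57 × 376656) / 3363 = 21469392 / 3363 = 6384.

6384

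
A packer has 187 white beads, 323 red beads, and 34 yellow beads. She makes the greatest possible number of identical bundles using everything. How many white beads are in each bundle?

11

Number of bundles = gcd(187, 323, 34).
187 = 11 × 17
323 = 17 × 19
34 = 2 × 17
gcd(187, 323, 34) = 17.
white beads per bundle = 187 / 17 = 11.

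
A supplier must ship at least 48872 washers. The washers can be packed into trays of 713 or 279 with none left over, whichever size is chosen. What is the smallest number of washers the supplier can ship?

The number of washers must be a common multiple of 713 and 279, so a multiple of their LCM.
713 = 23 × 31
279 = 3^2 × 31
LCM(713, 279) = 3^2 × 23 × 31 = 6417.
Smallest multiple of 6417 that is ≥ 48872: ⌈48872/6417⌉ × 6417 = 8 × 6417 = 51336.

51336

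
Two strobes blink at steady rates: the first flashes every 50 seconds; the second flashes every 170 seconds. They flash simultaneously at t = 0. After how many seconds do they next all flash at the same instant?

They coincide at every common multiple of the periods; the first is the LCM.
50 = 2 × 5^2
170 = 2 × 5 × 17
LCM(50, 170) = 2 × 5^2 × 17 = 850.

850 seconds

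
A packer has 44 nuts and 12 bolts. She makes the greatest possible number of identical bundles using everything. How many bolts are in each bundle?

Number of bundles = gcd(44, 12).
44 = 2^2 × 11
12 = 2^2 × 3
gcd(44, 12) = 2^2 = 4.
bolts per bundle = 12 / 4 = 3.

3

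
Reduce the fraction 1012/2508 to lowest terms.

23/57

1012 = 2^2 × 11 × 23
2508 = 2^2 × 3 × 11 × 19
gcd(1012, 2508) = 2^2 × 11 = 44.
Divide numerator and denominator by 44: 1012/2508 = 23/57.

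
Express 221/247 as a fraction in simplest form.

17/19

221 = 13 × 17
247 = 13 × 19
gcd(221, 247) = 13.
Divide numerator and denominator by 13: 221/247 = 17/19.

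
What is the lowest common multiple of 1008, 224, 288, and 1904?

34272

1008 = 2^4 × 3^2 × 7
224 = 2^5 × 7
288 = 2^5 × 3^2
1904 = 2^4 × 7 × 17
LCM(1008, 224, 288, 1904) = 2^5 × 3^2 × 7 × 17 = 34272.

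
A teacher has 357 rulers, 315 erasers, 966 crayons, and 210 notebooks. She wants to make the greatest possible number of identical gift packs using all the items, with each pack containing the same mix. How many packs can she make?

21 packs

The pack count must divide each quantity, so the greatest is gcd(357, 315, 966, 210).
357 = 3 × 7 × 17
315 = 3^2 × 5 × 7
966 = 2 × 3 × 7 × 23
210 = 2 × 3 × 5 × 7
gcd(357, 315, 966, 210) = 3 × 7 = 21.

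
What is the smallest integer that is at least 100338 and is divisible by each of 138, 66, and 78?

The integer must be a common multiple of 138, 66, and 78, so a multiple of their LCM.
138 = 2 × 3 × 23
66 = 2 × 3 × 11
78 = 2 × 3 × 13
LCM(138, 66, 78) = 2 × 3 × 11 × 13 × 23 = 19734.
Smallest multiple of 19734 that is ≥ 100338: ⌈100338/19734⌉ × 19734 = 6 × 19734 = 118404.

118404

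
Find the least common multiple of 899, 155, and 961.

899 = 29 × 31
155 = 5 × 31
961 = 31^2
LCM(899, 155, 961) = 5 × 29 × 31^2 = 139345.

139345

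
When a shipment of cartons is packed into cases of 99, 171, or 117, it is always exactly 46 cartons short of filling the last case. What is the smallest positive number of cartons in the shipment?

Being 46 short of a full case of size k means N ≡ −46 (mod k), i.e. N + 46 is a multiple of each size.
99 = 3^2 × 11
171 = 3^2 × 19
117 = 3^2 × 13
LCM(99, 171, 117) = 3^2 × 11 × 13 × 19 = 24453.
Smallest positive N is 24453 − 46 = 24407.

24407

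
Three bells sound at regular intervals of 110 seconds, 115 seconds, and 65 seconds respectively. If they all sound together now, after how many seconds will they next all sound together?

We need the least common multiple of the intervals.
110 = 2 × 5 × 11
115 = 5 × 23
65 = 5 × 13
LCM(110, 115, 65) = 2 × 5 × 11 × 13 × 23 = 32890.

32890 seconds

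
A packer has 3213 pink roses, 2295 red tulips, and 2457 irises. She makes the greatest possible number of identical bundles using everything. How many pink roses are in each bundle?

Number of bundles = gcd(3213, 2295, 2457).
3213 = 3^3 × 7 × 17
2295 = 3^3 × 5 × 17
2457 = 3^3 × 7 × 13
gcd(3213, 2295, 2457) = 3^3 = 27.
pink roses per bundle = 3213 / 27 = 119.

119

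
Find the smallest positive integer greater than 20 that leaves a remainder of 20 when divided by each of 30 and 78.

410

N − 20 must be a common multiple of 30 and 78.
30 = 2 × 3 × 5
78 = 2 × 3 × 13
LCM(30, 78) = 2 × 3 × 5 × 13 = 390.
Smallest N > 20 is LCM + 20 = 390 + 20 = 410.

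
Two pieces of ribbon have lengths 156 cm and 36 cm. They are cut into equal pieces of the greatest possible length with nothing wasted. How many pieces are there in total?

Piece length = gcd(156, 36).
156 = 2^2 × 3 × 13
36 = 2^2 × 3^2
gcd(156, 36) = 2^2 × 3 = 12.
Total pieces = 156/12 + 36/12 = 13 + 3 = 16.

16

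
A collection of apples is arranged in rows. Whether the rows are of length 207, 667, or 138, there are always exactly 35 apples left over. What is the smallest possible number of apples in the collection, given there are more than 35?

N − 35 must be a common multiple of 207, 667, and 138.
207 = 3^2 × 23
667 = 23 × 29
138 = 2 × 3 × 23
LCM(207, 667, 138) = 2 × 3^2 × 23 × 29 = 12006.
Smallest N > 35 is LCM + 35 = 12006 + 35 = 12041.

12041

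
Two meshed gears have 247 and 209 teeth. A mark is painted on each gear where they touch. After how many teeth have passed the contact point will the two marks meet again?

2717 teeth

They coincide at every common multiple of the periods; the first is the LCM.
247 = 13 × 19
209 = 11 × 19
LCM(247, 209) = 11 × 13 × 19 = 2717.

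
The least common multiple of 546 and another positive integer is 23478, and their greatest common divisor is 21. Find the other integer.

903

gcd × lcm = product of the two integers, so the other integer is (21 × 23478) / 546 = 903.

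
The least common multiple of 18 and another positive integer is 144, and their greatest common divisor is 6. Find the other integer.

48

gcd × lcm = product of the two integers, so the other integer is (6 × 144) / 18 = 48.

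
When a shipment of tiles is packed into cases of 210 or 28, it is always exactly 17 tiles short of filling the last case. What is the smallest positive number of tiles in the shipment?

Being 17 short of a full case of size k means N ≡ −17 (mod k), i.e. N + 17 is a multiple of each size.
210 = 2 × 3 × 5 × 7
28 = 2^2 × 7
LCM(210, 28) = 2^2 × 3 × 5 × 7 = 420.
Smallest positive N is 420 − 17 = 403.

403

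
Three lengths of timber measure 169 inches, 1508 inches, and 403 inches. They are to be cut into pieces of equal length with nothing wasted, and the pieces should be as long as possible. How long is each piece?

13 inches

Each piece length must divide every original length, so the longest possible is gcd(169, 1508, 403).
169 = 13^2
1508 = 2^2 × 13 × 29
403 = 13 × 31
gcd(169, 1508, 403) = 13.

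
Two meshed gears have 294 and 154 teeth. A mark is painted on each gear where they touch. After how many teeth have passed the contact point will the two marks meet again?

They coincide at every common multiple of the periods; the first is the LCM.
294 = 2 × 3 × 7^2
154 = 2 × 7 × 11
LCM(294, 154) = 2 × 3 × 7^2 × 11 = 3234.

3234 teeth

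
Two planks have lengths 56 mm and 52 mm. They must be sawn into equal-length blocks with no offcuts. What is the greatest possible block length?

4 mm

By the Euclidean algorithm:
56 = 1 × 52 + 4
52 = 13 × 4 + 0
gcd(56, 52) = 4.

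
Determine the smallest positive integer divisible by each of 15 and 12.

60

15 = 3 × 5
12 = 2^2 × 3
LCM(15, 12) = 2^2 × 3 × 5 = 60.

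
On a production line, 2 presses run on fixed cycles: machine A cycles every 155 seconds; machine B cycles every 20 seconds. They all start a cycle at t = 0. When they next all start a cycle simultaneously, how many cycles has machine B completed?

31 cycles

All finish a whole number of cycles simultaneously at t = LCM of the periods.
155 = 5 × 31
20 = 2^2 × 5
LCM(155, 20) = 2^2 × 5 × 31 = 620.
Cycles for period 20: 620 / 20 = 31.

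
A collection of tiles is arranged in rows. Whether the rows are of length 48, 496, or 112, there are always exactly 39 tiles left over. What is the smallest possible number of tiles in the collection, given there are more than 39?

10455

N − 39 must be a common multiple of 48, 496, and 112.
48 = 2^4 × 3
496 = 2^4 × 31
112 = 2^4 × 7
LCM(48, 496, 112) = 2^4 × 3 × 7 × 31 = 10416.
Smallest N > 39 is LCM + 39 = 10416 + 39 = 10455.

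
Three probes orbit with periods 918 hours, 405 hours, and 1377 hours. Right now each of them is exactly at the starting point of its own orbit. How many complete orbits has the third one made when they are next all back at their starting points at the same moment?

They are all back at their starting positions together after one LCM of the periods.
918 = 2 × 3^3 × 17
405 = 3^4 × 5
1377 = 3^4 × 17
LCM(918, 405, 1377) = 2 × 3^4 × 5 × 17 = 13770.
Orbits for period 1377: 13770 / 1377 = 10.

10 orbits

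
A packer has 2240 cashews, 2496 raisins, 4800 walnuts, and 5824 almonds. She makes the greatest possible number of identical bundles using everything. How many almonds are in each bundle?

Number of bundles = gcd(2240, 2496, 4800, 5824).
2240 = 2^6 × 5 × 7
2496 = 2^6 × 3 × 13
4800 = 2^6 × 3 × 5^2
5824 = 2^6 × 7 × 13
gcd(2240, 2496, 4800, 5824) = 2^6 = 64.
almonds per bundle = 5824 / 64 = 91.

91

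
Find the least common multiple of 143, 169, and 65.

9295

143 = 11 × 13
169 = 13^2
65 = 5 × 13
LCM(143, 169, 65) = 5 × 11 × 13^2 = 9295.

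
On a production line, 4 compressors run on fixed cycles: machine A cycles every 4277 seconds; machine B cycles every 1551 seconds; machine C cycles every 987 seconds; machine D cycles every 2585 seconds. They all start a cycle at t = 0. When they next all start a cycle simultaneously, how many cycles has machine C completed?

715 cycles

All finish a whole number of cycles simultaneously at t = LCM of the periods.
4277 = 7 × 13 × 47
1551 = 3 × 11 × 47
987 = 3 × 7 × 47
2585 = 5 × 11 × 47
LCM(4277, 1551, 987, 2585) = 3 × 5 × 7 × 11 × 13 × 47 = 705705.
Cycles for period 987: 705705 / 987 = 715.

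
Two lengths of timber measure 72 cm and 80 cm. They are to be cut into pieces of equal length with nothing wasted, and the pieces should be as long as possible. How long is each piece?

Each piece length must divide every original length, so the longest possible is gcd(72, 80).
72 = 2^3 × 3^2
80 = 2^4 × 5
gcd(72, 80) = 2^3 = 8.

8 cm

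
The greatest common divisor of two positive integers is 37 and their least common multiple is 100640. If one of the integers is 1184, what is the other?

For two integers, gcd × lcm = product, so the other is (37 × 100640) / 1184 = 3723680 / 1184 = 3145.

3145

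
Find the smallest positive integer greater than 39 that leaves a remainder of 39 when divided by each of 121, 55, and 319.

17584

N − 39 must be a common multiple of 121, 55, and 319.
121 = 11^2
55 = 5 × 11
319 = 11 × 29
LCM(121, 55, 319) = 5 × 11^2 × 29 = 17545.
Smallest N > 39 is LCM + 39 = 17545 + 39 = 17584.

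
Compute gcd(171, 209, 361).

19

171 = 3^2 × 19
209 = 11 × 19
361 = 19^2
gcd(171, 209, 361) = 19.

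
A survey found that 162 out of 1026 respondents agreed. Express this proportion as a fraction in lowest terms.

162 = 2 × 3^4
1026 = 2 × 3^3 × 19
gcd(162, 1026) = 2 × 3^3 = 54.
Divide numerator and denominator by 54: 162/1026 = 3/19.

3/19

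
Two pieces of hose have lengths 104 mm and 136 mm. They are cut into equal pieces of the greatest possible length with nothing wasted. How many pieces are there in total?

Piece length = gcd(104, 136).
104 = 2^3 × 13
136 = 2^3 × 17
gcd(104, 136) = 2^3 = 8.
Total pieces = 104/8 + 136/8 = 13 + 17 = 30.

30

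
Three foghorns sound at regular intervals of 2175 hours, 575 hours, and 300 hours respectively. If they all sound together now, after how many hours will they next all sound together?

200100 hours

The first simultaneous occurrence is after LCM of the individual periods.
2175 = 3 × 5^2 × 29
575 = 5^2 × 23
300 = 2^2 × 3 × 5^2
LCM(2175, 575, 300) = 2^2 × 3 × 5^2 × 23 × 29 = 200100.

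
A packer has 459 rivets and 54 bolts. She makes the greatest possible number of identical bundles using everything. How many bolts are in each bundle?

2

Number of bundles = gcd(459, 54).
459 = 3^3 × 17
54 = 2 × 3^3
gcd(459, 54) = 3^3 = 27.
bolts per bundle = 54 / 27 = 2.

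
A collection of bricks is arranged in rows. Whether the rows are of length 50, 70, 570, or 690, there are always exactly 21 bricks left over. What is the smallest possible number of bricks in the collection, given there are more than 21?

N − 21 must be a common multiple of 50, 70, 570, and 690.
50 = 2 × 5^2
70 = 2 × 5 × 7
570 = 2 × 3 × 5 × 19
690 = 2 × 3 × 5 × 23
LCM(50, 70, 570, 690) = 2 × 3 × 5^2 × 7 × 19 × 23 = 458850.
Smallest N > 21 is LCM + 21 = 458850 + 21 = 458871.

458871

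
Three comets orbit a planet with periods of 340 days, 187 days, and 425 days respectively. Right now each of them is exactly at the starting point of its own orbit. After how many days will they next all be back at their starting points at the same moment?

18700 days

We need the least common multiple of the intervals.
340 = 2^2 × 5 × 17
187 = 11 × 17
425 = 5^2 × 17
LCM(340, 187, 425) = 2^2 × 5^2 × 11 × 17 = 18700.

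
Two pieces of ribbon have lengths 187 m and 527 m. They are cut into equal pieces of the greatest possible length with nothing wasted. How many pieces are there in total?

42

Piece length = gcd(187, 527).
187 = 11 × 17
527 = 17 × 31
gcd(187, 527) = 17.
Total pieces = 187/17 + 527/17 = 11 + 31 = 42.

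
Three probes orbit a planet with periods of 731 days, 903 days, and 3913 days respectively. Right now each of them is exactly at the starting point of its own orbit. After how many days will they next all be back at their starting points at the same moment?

199563 days

We need the least common multiple of the intervals.
731 = 17 × 43
903 = 3 × 7 × 43
3913 = 7 × 13 × 43
LCM(731, 903, 3913) = 3 × 7 × 13 × 17 × 43 = 199563.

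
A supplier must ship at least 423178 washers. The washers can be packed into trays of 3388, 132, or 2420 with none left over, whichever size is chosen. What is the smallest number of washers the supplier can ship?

457380

The number of washers must be a common multiple of 3388, 132, and 2420, so a multiple of their LCM.
3388 = 2^2 × 7 × 11^2
132 = 2^2 × 3 × 11
2420 = 2^2 × 5 × 11^2
LCM(3388, 132, 2420) = 2^2 × 3 × 5 × 7 × 11^2 = 50820.
Smallest multiple of 50820 that is ≥ 423178: ⌈423178/50820⌉ × 50820 = 9 × 50820 = 457380.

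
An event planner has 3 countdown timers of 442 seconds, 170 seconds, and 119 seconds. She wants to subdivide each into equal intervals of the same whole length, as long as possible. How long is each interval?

The interval must divide each timer length; the longest such is the gcd.
442 = 2 × 13 × 17
170 = 2 × 5 × 17
119 = 7 × 17
gcd(442, 170, 119) = 17.

17 seconds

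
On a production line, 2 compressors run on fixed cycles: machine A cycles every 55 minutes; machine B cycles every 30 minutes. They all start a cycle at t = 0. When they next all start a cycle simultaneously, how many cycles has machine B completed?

11 cycles

They are all back at their starting positions together after one LCM of the periods.
55 = 5 × 11
30 = 2 × 3 × 5
LCM(55, 30) = 2 × 3 × 5 × 11 = 330.
Cycles for period 30: 330 / 30 = 11.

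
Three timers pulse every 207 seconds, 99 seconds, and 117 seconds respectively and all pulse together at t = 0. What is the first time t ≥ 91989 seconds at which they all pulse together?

118404 seconds

Joint pulses occur at multiples of LCM(207, 99, 117).
207 = 3^2 × 23
99 = 3^2 × 11
117 = 3^2 × 13
LCM(207, 99, 117) = 3^2 × 11 × 13 × 23 = 29601.
Smallest multiple of 29601 that is ≥ 91989: ⌈91989/29601⌉ × 29601 = 4 × 29601 = 118404.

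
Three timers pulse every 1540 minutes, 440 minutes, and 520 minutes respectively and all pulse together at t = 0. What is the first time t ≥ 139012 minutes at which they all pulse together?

160160 minutes

Joint pulses occur at multiples of LCM(1540, 440, 520).
1540 = 2^2 × 5 × 7 × 11
440 = 2^3 × 5 × 11
520 = 2^3 × 5 × 13
LCM(1540, 440, 520) = 2^3 × 5 × 7 × 11 × 13 = 40040.
Smallest multiple of 40040 that is ≥ 139012: ⌈139012/40040⌉ × 40040 = 4 × 40040 = 160160.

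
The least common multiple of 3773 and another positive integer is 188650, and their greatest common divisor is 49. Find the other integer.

gcd × lcm = product of the two integers, so the other integer is (49 × 188650) / 3773 = 2450.

2450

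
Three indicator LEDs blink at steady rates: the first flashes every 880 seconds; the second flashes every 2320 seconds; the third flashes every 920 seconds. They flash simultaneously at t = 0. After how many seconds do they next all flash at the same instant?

They coincide at every common multiple of the periods; the first is the LCM.
880 = 2^4 × 5 × 11
2320 = 2^4 × 5 × 29
920 = 2^3 × 5 × 23
LCM(880, 2320, 920) = 2^4 × 5 × 11 × 23 × 29 = 586960.

586960 seconds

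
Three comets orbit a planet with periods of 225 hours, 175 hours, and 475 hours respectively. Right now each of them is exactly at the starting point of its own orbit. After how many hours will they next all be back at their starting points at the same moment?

29925 hours

The first simultaneous occurrence is after LCM of the individual periods.
225 = 3^2 × 5^2
175 = 5^2 × 7
475 = 5^2 × 19
LCM(225, 175, 475) = 3^2 × 5^2 × 7 × 19 = 29925.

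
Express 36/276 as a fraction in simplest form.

3/23

36 = 2^2 × 3^2
276 = 2^2 × 3 × 23
gcd(36, 276) = 2^2 × 3 = 12.
Divide numerator and denominator by 12: 36/276 = 3/23.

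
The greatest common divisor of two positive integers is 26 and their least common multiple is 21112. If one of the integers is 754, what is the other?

728

For two integers, gcd × lcm = product, so the other is (26 × 21112) / 754 = 548912 / 754 = 728.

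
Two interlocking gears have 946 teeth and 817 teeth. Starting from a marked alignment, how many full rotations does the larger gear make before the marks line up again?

They are all back at their starting positions together after one LCM of the periods.
946 = 2 × 11 × 43
817 = 19 × 43
LCM(946, 817) = 2 × 11 × 19 × 43 = 17974.
Rotations for period 946: 17974 / 946 = 19.

19 rotations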